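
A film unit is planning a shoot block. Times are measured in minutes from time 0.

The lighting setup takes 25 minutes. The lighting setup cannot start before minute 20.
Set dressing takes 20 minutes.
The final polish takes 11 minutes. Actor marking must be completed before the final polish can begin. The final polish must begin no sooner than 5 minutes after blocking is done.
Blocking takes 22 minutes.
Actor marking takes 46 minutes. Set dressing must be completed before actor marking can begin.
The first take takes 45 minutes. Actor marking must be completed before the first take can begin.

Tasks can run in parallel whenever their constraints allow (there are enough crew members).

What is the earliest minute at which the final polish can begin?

66

Blocking has no prerequisites, so it starts at minute 0 and finishes at minute 22.
Set dressing has no prerequisites, so it starts at minute 0 and finishes at minute 20.
Actor marking cannot begin until set dressing (finishes minute 20). It runs from minute 20 to 20 + 46 = minute 66.
The final polish waits on actor marking (finishes minute 66); blocking (finishes minute 22, plus 5-minute gap → minute 27). The latest of these is minute 66, which is the earliest the final polish can start.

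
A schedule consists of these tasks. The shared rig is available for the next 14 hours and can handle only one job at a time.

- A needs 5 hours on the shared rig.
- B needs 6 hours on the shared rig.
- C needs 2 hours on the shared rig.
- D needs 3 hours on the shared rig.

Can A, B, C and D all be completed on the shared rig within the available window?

Running back to back, the jobs need 5 + 6 + 2 + 3 = 16 hours on the shared rig.
Since 16 > 14, they cannot all fit.

No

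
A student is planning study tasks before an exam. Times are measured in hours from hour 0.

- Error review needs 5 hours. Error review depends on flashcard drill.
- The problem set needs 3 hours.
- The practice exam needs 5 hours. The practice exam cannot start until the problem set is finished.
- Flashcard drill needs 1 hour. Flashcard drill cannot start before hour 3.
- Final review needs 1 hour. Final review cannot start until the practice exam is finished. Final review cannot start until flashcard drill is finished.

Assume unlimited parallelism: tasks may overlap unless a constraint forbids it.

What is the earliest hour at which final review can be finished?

Flashcard drill waits on its own release at hour 3, so it starts at hour 3 and finishes at 3 + 1 = hour 4.
Nothing blocks the problem set, so it runs from hour 0 to hour 3.
The practice exam waits on the problem set (finishes hour 3), so it starts at hour 3 and finishes at 3 + 5 = hour 8.
For final review: the practice exam (finishes hour 8); flashcard drill (finishes hour 4). Taking the maximum gives a start of hour 8, and it finishes at 8 + 1 = hour 9.

9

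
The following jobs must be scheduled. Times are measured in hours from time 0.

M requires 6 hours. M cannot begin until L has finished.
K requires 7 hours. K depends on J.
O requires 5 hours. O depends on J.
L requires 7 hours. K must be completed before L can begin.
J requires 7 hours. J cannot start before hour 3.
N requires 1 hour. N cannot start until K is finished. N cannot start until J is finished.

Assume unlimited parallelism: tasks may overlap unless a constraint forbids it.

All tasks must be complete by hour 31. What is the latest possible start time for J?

4

Nothing follows M; the deadline of hour 31 is its only limit. It must start by 31 − 6 = hour 25.
L has to be done before M (must start by hour 25). That means finishing by hour 25, i.e. starting by 25 − 7 = hour 18.
N has no dependents, so it just needs to finish by hour 31. Starting by 31 − 1 = hour 30 achieves that.
K has several dependents: L (must start by hour 18); N (must start by hour 30). The earliest of those limits is hour 18, so K must start by 18 − 7 = hour 11.
Nothing follows O; the deadline of hour 31 is its only limit. It must start by 31 − 5 = hour 26.
For J: K (must start by hour 11); N (must start by hour 30); O (must start by hour 26). The most restrictive is hour 11; with a 7-hour duration, J must start by hour 4.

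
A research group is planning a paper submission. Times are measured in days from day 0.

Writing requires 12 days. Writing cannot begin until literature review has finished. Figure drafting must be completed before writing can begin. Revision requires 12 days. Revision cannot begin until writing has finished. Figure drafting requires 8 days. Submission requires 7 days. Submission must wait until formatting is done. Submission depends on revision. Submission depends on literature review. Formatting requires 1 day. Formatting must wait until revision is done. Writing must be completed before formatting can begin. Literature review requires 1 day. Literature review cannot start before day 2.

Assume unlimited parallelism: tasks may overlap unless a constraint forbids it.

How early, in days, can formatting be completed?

33

Figure drafting can start immediately at day 0; it finishes at day 8.
Literature review cannot begin until its own release at day 2. It runs from day 2 to 2 + 1 = day 3.
Writing needs all of literature review (finishes day 3); figure drafting (finishes day 8). That puts its earliest start at day 8; it finishes at 8 + 12 = day 20.
Revision waits on writing (finishes day 20), so it starts at day 20 and finishes at 20 + 12 = day 32.
Formatting needs all of revision (finishes day 32); writing (finishes day 20). That puts its earliest start at day 32; it finishes at 32 + 1 = day 33.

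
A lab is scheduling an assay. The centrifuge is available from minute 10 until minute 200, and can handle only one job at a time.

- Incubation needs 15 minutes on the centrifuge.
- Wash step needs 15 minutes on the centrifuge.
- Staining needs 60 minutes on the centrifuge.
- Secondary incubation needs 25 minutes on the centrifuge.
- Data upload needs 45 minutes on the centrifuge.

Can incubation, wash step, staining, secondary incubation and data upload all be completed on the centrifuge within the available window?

Yes

The centrifuge window is 200 − 10 = 190 minutes.
Running back to back, the jobs need 15 + 15 + 60 + 25 + 45 = 160 minutes on the centrifuge.
Since 160 ≤ 190, they fit within the window.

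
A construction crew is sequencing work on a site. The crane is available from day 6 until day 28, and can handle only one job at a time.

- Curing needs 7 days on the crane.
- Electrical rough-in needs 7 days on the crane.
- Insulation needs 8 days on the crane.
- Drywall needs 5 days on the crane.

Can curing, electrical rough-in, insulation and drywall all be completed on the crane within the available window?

The crane window is 28 − 6 = 22 days.
Running back to back, the jobs need 7 + 7 + 8 + 5 = 27 days on the crane.
Since 27 > 22, they cannot all fit.

No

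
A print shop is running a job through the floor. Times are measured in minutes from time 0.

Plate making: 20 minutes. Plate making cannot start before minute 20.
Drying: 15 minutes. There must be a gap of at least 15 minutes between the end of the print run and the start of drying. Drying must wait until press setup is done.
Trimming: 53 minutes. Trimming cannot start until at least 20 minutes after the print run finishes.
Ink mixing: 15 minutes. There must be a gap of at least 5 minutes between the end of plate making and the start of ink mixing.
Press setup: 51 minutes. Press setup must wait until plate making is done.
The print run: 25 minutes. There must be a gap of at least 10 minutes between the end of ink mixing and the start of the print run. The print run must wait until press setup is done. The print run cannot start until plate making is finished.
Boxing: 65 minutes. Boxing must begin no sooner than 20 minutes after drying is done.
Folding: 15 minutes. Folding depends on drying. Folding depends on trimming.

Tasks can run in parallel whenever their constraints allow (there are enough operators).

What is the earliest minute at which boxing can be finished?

231

After its own release at minute 20, plate making can start at minute 20 and finishes at minute 40.
Press setup cannot begin until plate making (finishes minute 40). It runs from minute 40 to 40 + 51 = minute 91.
After plate making (finishes minute 40, plus 5-minute gap → minute 45), ink mixing can start at minute 45 and finishes at minute 60.
The print run cannot start until ink mixing (finishes minute 60, plus 10-minute gap → minute 70); press setup (finishes minute 91); plate making (finishes minute 40). The controlling bound is minute 91, so the print run finishes at 91 + 25 = minute 116.
For drying: the print run (finishes minute 116, plus 15-minute gap → minute 131); press setup (finishes minute 91). Taking the maximum gives a start of minute 131, and it finishes at 131 + 15 = minute 146.
Boxing waits on drying (finishes minute 146, plus 20-minute gap → minute 166), so it starts at minute 166 and finishes at 166 + 65 = minute 231.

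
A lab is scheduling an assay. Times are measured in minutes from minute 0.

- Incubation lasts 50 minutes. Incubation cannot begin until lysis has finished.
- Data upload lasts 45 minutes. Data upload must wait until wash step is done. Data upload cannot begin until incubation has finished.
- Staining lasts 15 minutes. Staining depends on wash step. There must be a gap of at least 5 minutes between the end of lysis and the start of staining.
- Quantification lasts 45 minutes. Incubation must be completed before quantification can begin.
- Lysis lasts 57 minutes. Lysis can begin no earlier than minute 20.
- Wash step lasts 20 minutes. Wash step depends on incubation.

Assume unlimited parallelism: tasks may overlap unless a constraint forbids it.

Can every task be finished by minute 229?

Yes

After its own release at minute 20, lysis can start at minute 20 and finishes at minute 77.
Incubation waits on lysis (finishes minute 77), so it starts at minute 77 and finishes at 77 + 50 = minute 127.
Quantification cannot begin until incubation (finishes minute 127). It runs from minute 127 to 127 + 45 = minute 172.
Wash step cannot begin until incubation (finishes minute 127). It runs from minute 127 to 127 + 20 = minute 147.
Data upload has to wait for wash step (finishes minute 147); incubation (finishes minute 127). The latest of these is minute 147, so data upload runs minute 147 to 147 + 45 = minute 192.
Staining cannot start until wash step (finishes minute 147); lysis (finishes minute 77, plus 5-minute gap → minute 82). The controlling bound is minute 147, so staining finishes at 147 + 15 = minute 162.
Every task is finished by minute 192, which is no later than the deadline of 229, so the schedule is feasible.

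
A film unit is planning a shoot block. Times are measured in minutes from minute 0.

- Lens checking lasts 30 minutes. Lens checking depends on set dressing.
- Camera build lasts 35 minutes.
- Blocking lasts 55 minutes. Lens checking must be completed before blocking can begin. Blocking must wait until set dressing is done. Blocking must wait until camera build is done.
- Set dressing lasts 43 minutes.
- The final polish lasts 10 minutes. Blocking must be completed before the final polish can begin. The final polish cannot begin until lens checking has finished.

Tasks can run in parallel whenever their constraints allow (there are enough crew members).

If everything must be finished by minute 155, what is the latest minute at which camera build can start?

To finish by minute 155, the final polish (duration 10) must start no later than minute 145.
Blocking has to be done before the final polish (must start by minute 145). That means finishing by minute 145, i.e. starting by 145 − 55 = minute 90.
Since blocking (must start by minute 90) depends on it, camera build must finish by minute 90. Backing off its 35-minute duration gives a latest start of minute 55.

55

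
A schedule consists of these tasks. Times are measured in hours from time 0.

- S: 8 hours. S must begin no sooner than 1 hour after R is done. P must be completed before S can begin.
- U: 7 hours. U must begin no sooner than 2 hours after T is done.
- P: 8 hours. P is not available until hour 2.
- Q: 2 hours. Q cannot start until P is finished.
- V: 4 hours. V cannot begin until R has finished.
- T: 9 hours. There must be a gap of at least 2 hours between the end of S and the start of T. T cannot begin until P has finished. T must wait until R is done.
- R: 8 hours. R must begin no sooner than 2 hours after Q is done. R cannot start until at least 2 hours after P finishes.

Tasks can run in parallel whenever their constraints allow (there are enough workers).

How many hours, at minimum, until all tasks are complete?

P waits on its own release at hour 2, so it starts at hour 2 and finishes at 2 + 8 = hour 10.
Q waits on P (finishes hour 10), so it starts at hour 10 and finishes at 10 + 2 = hour 12.
R cannot start until Q (finishes hour 12, plus 2-hour gap → hour 14); P (finishes hour 10, plus 2-hour gap → hour 12). The controlling bound is hour 14, so R finishes at 14 + 8 = hour 22.
V cannot begin until R (finishes hour 22). It runs from hour 22 to 22 + 4 = hour 26.
S needs all of R (finishes hour 22, plus 1-hour gap → hour 23); P (finishes hour 10). That puts its earliest start at hour 23; it finishes at 23 + 8 = hour 31.
For T: S (finishes hour 31, plus 2-hour gap → hour 33); P (finishes hour 10); R (finishes hour 22). Taking the maximum gives a start of hour 33, and it finishes at 33 + 9 = hour 42.
U waits on T (finishes hour 42, plus 2-hour gap → hour 44), so it starts at hour 44 and finishes at 44 + 7 = hour 51.
All tasks are finished once the last one completes. Finish times: P at 10, Q at 12, R at 22, S at 31, T at 42, U at 51, V at 26. The latest is hour 51.

51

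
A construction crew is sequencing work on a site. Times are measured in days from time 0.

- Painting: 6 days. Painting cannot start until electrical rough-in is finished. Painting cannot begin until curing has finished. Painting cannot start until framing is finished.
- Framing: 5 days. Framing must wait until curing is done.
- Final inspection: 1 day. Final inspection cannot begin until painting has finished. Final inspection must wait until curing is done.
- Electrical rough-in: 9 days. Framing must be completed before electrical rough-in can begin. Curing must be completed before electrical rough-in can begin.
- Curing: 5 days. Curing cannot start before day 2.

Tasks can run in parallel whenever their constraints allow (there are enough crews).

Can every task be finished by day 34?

Yes

After its own release at day 2, curing can start at day 2 and finishes at day 7.
Framing waits on curing (finishes day 7), so it starts at day 7 and finishes at 7 + 5 = day 12.
Electrical rough-in has to wait for framing (finishes day 12); curing (finishes day 7). The latest of these is day 12, so electrical rough-in runs day 12 to 12 + 9 = day 21.
Painting needs all of electrical rough-in (finishes day 21); curing (finishes day 7); framing (finishes day 12). That puts its earliest start at day 21; it finishes at 21 + 6 = day 27.
Final inspection cannot start until painting (finishes day 27); curing (finishes day 7). The controlling bound is day 27, so final inspection finishes at 27 + 1 = day 28.
Every task is finished by day 28, which is no later than the deadline of 34, so the schedule is feasible.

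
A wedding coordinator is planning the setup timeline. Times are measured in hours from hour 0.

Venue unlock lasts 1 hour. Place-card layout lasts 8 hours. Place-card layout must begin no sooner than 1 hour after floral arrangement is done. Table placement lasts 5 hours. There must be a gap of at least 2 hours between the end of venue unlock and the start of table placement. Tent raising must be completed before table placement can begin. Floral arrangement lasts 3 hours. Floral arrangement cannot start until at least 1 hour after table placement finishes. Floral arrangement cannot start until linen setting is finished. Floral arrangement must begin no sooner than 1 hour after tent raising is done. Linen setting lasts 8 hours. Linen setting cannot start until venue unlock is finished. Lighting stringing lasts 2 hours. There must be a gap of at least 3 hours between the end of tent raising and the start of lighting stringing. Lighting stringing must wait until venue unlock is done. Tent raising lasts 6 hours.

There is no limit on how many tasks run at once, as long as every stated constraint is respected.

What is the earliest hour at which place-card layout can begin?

16

Nothing blocks tent raising, so it runs from hour 0 to hour 6.
Nothing blocks venue unlock, so it runs from hour 0 to hour 1.
Linen setting cannot begin until venue unlock (finishes hour 1). It runs from hour 1 to 1 + 8 = hour 9.
Table placement needs all of venue unlock (finishes hour 1, plus 2-hour gap → hour 3); tent raising (finishes hour 6). That puts its earliest start at hour 6; it finishes at 6 + 5 = hour 11.
Floral arrangement cannot start until table placement (finishes hour 11, plus 1-hour gap → hour 12); linen setting (finishes hour 9); tent raising (finishes hour 6, plus 1-hour gap → hour 7). The controlling bound is hour 12, so floral arrangement finishes at 12 + 3 = hour 15.
Place-card layout waits on floral arrangement (finishes hour 15, plus 1-hour gap → hour 16), so the earliest it can start is hour 16.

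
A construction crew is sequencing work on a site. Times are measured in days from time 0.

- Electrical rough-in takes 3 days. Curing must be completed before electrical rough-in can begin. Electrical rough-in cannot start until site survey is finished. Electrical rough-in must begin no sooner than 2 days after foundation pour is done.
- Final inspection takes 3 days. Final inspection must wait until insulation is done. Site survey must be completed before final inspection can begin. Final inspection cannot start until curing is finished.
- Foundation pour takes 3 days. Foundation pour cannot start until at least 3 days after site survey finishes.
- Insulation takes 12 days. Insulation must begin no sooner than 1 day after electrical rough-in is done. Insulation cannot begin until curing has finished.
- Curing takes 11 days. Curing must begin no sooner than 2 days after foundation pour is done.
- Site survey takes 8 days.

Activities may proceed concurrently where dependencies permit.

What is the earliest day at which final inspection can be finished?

46

Site survey has no prerequisites, so it starts at day 0 and finishes at day 8.
Foundation pour cannot begin until site survey (finishes day 8, plus 3-day gap → day 11). It runs from day 11 to 11 + 3 = day 14.
Curing cannot begin until foundation pour (finishes day 14, plus 2-day gap → day 16). It runs from day 16 to 16 + 11 = day 27.
Electrical rough-in needs all of curing (finishes day 27); site survey (finishes day 8); foundation pour (finishes day 14, plus 2-day gap → day 16). That puts its earliest start at day 27; it finishes at 27 + 3 = day 30.
Insulation has to wait for electrical rough-in (finishes day 30, plus 1-day gap → day 31); curing (finishes day 27). The latest of these is day 31, so insulation runs day 31 to 31 + 12 = day 43.
Final inspection has to wait for insulation (finishes day 43); site survey (finishes day 8); curing (finishes day 27). The latest of these is day 43, so final inspection runs day 43 to 43 + 3 = day 46.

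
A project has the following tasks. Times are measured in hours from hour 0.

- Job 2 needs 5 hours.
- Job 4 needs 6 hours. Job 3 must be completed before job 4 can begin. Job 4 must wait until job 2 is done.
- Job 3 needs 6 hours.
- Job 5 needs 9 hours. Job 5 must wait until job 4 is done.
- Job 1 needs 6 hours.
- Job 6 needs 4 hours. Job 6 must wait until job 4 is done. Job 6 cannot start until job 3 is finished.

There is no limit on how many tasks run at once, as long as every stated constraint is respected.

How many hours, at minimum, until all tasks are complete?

21

Job 3 has no prerequisites, so it starts at hour 0 and finishes at hour 6.
Nothing blocks job 2, so it runs from hour 0 to hour 5.
For job 4: job 3 (finishes hour 6); job 2 (finishes hour 5). Taking the maximum gives a start of hour 6, and it finishes at 6 + 6 = hour 12.
Job 6 has to wait for job 4 (finishes hour 12); job 3 (finishes hour 6). The latest of these is hour 12, so job 6 runs hour 12 to 12 + 4 = hour 16.
Job 5 cannot begin until job 4 (finishes hour 12). It runs from hour 12 to 12 + 9 = hour 21.
Job 1 can start immediately at hour 0; it finishes at hour 6.
All tasks are finished once the last one completes. Finish times: Job 1 at 6, Job 2 at 5, Job 3 at 6, Job 4 at 12, Job 5 at 21, Job 6 at 16. The latest is hour 21.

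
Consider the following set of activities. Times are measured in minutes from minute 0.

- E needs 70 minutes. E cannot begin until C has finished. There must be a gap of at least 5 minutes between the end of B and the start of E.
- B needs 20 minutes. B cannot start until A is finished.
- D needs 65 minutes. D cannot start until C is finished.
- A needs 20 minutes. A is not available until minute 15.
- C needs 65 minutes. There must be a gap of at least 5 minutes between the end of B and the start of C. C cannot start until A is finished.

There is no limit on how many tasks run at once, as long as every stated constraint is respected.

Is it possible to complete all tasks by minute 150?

A cannot begin until its own release at minute 15. It runs from minute 15 to 15 + 20 = minute 35.
B cannot begin until A (finishes minute 35). It runs from minute 35 to 35 + 20 = minute 55.
C needs all of B (finishes minute 55, plus 5-minute gap → minute 60); A (finishes minute 35). That puts its earliest start at minute 60; it finishes at 60 + 65 = minute 125.
E cannot start until C (finishes minute 125); B (finishes minute 55, plus 5-minute gap → minute 60). The controlling bound is minute 125, so E finishes at 125 + 70 = minute 195.
D cannot begin until C (finishes minute 125). It runs from minute 125 to 125 + 65 = minute 190.
The earliest everything can be done is minute 195, which is after the deadline of 150, so it is not possible.

No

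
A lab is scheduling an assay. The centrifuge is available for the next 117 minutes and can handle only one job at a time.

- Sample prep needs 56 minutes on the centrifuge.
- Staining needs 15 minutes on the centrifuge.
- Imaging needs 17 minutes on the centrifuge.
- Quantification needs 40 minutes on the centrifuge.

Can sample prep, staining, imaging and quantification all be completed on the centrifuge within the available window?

No

Running back to back, the jobs need 56 + 15 + 17 + 40 = 128 minutes on the centrifuge.
Since 128 > 117, they cannot all fit.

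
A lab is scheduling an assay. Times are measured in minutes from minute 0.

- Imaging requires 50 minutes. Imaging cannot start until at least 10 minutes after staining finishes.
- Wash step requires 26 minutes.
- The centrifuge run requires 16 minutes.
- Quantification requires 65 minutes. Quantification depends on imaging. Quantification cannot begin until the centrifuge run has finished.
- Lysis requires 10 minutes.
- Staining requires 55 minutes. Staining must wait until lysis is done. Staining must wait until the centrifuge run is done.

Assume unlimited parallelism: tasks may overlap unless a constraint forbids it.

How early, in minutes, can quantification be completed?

196

The centrifuge run has no prerequisites, so it starts at minute 0 and finishes at minute 16.
Lysis can start immediately at minute 0; it finishes at minute 10.
Staining cannot start until lysis (finishes minute 10); the centrifuge run (finishes minute 16). The controlling bound is minute 16, so staining finishes at 16 + 55 = minute 71.
After staining (finishes minute 71, plus 10-minute gap → minute 81), imaging can start at minute 81 and finishes at minute 131.
Quantification cannot start until imaging (finishes minute 131); the centrifuge run (finishes minute 16). The controlling bound is minute 131, so quantification finishes at 131 + 65 = minute 196.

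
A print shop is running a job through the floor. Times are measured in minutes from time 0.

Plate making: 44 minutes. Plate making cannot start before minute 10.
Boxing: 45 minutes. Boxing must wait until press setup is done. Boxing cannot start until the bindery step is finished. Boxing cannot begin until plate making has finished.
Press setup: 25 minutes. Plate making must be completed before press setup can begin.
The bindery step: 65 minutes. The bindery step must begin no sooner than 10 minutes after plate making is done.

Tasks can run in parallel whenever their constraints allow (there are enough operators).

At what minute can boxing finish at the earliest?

174

After its own release at minute 10, plate making can start at minute 10 and finishes at minute 54.
After plate making (finishes minute 54, plus 10-minute gap → minute 64), the bindery step can start at minute 64 and finishes at minute 129.
Press setup waits on plate making (finishes minute 54), so it starts at minute 54 and finishes at 54 + 25 = minute 79.
Boxing cannot start until press setup (finishes minute 79); the bindery step (finishes minute 129); plate making (finishes minute 54). The controlling bound is minute 129, so boxing finishes at 129 + 45 = minute 174.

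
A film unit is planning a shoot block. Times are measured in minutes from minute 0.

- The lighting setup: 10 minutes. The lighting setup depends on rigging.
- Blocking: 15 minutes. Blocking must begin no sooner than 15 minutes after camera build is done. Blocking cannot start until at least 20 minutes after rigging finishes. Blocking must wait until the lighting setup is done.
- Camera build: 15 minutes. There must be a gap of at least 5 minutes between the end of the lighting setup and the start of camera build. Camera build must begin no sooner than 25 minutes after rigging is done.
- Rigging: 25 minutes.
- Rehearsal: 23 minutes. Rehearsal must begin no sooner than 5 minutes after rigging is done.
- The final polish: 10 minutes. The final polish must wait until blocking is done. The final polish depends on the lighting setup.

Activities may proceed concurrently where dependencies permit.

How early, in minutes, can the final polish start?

95

Rigging has no prerequisites, so it starts at minute 0 and finishes at minute 25.
The lighting setup cannot begin until rigging (finishes minute 25). It runs from minute 25 to 25 + 10 = minute 35.
Camera build needs all of the lighting setup (finishes minute 35, plus 5-minute gap → minute 40); rigging (finishes minute 25, plus 25-minute gap → minute 50). That puts its earliest start at minute 50; it finishes at 50 + 15 = minute 65.
Blocking needs all of camera build (finishes minute 65, plus 15-minute gap → minute 80); rigging (finishes minute 25, plus 20-minute gap → minute 45); the lighting setup (finishes minute 35). That puts its earliest start at minute 80; it finishes at 80 + 15 = minute 95.
The final polish waits on blocking (finishes minute 95); the lighting setup (finishes minute 35). The latest of these is minute 95, which is the earliest the final polish can start.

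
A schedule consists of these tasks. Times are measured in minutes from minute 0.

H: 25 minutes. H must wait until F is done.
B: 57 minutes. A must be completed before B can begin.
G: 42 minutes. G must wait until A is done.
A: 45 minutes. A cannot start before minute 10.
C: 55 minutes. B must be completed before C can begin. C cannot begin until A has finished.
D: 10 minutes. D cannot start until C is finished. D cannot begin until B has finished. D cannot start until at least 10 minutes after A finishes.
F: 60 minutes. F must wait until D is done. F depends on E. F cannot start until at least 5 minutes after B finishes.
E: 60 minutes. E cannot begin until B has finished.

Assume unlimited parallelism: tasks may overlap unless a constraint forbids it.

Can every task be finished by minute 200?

After its own release at minute 10, A can start at minute 10 and finishes at minute 55.
G waits on A (finishes minute 55), so it starts at minute 55 and finishes at 55 + 42 = minute 97.
B waits on A (finishes minute 55), so it starts at minute 55 and finishes at 55 + 57 = minute 112.
E waits on B (finishes minute 112), so it starts at minute 112 and finishes at 112 + 60 = minute 172.
C cannot start until B (finishes minute 112); A (finishes minute 55). The controlling bound is minute 112, so C finishes at 112 + 55 = minute 167.
D has to wait for C (finishes minute 167); B (finishes minute 112); A (finishes minute 55, plus 10-minute gap → minute 65). The latest of these is minute 167, so D runs minute 167 to 167 + 10 = minute 177.
F cannot start until D (finishes minute 177); E (finishes minute 172); B (finishes minute 112, plus 5-minute gap → minute 117). The controlling bound is minute 177, so F finishes at 177 + 60 = minute 237.
H cannot begin until F (finishes minute 237). It runs from minute 237 to 237 + 25 = minute 262.
The earliest everything can be done is minute 262, which is after the deadline of 200, so it is not possible.

No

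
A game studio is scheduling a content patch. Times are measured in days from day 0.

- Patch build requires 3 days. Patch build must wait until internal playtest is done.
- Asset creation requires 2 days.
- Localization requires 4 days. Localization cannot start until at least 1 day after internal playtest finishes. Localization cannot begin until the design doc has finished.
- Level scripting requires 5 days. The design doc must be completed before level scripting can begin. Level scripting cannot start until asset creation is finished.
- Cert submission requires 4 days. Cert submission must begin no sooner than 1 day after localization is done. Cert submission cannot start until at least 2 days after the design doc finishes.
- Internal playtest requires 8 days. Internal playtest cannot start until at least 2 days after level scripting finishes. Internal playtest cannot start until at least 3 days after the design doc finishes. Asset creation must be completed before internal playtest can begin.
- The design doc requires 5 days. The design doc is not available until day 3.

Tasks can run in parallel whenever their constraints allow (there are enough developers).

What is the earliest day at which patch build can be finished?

26

Nothing blocks asset creation, so it runs from day 0 to day 2.
After its own release at day 3, the design doc can start at day 3 and finishes at day 8.
Level scripting cannot start until the design doc (finishes day 8); asset creation (finishes day 2). The controlling bound is day 8, so level scripting finishes at 8 + 5 = day 13.
Internal playtest has to wait for level scripting (finishes day 13, plus 2-day gap → day 15); the design doc (finishes day 8, plus 3-day gap → day 11); asset creation (finishes day 2). The latest of these is day 15, so internal playtest runs day 15 to 15 + 8 = day 23.
Patch build cannot begin until internal playtest (finishes day 23). It runs from day 23 to 23 + 3 = day 26.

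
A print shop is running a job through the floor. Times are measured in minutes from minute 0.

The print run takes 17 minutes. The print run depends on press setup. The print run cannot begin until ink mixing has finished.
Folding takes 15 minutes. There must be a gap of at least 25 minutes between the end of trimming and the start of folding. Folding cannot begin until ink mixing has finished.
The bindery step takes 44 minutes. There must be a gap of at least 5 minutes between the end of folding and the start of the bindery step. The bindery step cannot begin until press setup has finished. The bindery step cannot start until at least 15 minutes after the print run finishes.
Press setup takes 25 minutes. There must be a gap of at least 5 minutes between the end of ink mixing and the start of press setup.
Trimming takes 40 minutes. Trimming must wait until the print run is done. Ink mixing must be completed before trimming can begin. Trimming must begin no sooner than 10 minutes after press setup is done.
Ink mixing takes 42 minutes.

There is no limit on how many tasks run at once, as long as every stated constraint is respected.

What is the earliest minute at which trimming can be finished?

129

Ink mixing can start immediately at minute 0; it finishes at minute 42.
Press setup cannot begin until ink mixing (finishes minute 42, plus 5-minute gap → minute 47). It runs from minute 47 to 47 + 25 = minute 72.
The print run has to wait for press setup (finishes minute 72); ink mixing (finishes minute 42). The latest of these is minute 72, so the print run runs minute 72 to 72 + 17 = minute 89.
Trimming needs all of the print run (finishes minute 89); ink mixing (finishes minute 42); press setup (finishes minute 72, plus 10-minute gap → minute 82). That puts its earliest start at minute 89; it finishes at 89 + 40 = minute 129.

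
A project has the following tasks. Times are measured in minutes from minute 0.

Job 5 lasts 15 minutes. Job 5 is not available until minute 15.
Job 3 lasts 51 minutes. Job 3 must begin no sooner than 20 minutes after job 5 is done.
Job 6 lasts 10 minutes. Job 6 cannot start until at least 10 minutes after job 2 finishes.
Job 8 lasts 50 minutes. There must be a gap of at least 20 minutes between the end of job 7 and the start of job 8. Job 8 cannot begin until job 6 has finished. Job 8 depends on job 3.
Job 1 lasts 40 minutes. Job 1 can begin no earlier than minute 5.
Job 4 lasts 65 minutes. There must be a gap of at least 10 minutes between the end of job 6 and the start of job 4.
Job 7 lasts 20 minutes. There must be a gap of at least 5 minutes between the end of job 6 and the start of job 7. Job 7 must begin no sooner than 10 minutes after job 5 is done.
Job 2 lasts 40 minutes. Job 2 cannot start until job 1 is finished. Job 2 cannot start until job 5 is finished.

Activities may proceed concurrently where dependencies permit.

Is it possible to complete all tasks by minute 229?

Yes

Job 5 cannot begin until its own release at minute 15. It runs from minute 15 to 15 + 15 = minute 30.
After job 5 (finishes minute 30, plus 20-minute gap → minute 50), job 3 can start at minute 50 and finishes at minute 101.
After its own release at minute 5, job 1 can start at minute 5 and finishes at minute 45.
For job 2: job 1 (finishes minute 45); job 5 (finishes minute 30). Taking the maximum gives a start of minute 45, and it finishes at 45 + 40 = minute 85.
Job 6 waits on job 2 (finishes minute 85, plus 10-minute gap → minute 95), so it starts at minute 95 and finishes at 95 + 10 = minute 105.
Job 7 cannot start until job 6 (finishes minute 105, plus 5-minute gap → minute 110); job 5 (finishes minute 30, plus 10-minute gap → minute 40). The controlling bound is minute 110, so job 7 finishes at 110 + 20 = minute 130.
Job 8 cannot start until job 7 (finishes minute 130, plus 20-minute gap → minute 150); job 6 (finishes minute 105); job 3 (finishes minute 101). The controlling bound is minute 150, so job 8 finishes at 150 + 50 = minute 200.
Job 4 waits on job 6 (finishes minute 105, plus 10-minute gap → minute 115), so it starts at minute 115 and finishes at 115 + 65 = minute 180.
Every task is finished by minute 200, which is no later than the deadline of 229, so the schedule is feasible.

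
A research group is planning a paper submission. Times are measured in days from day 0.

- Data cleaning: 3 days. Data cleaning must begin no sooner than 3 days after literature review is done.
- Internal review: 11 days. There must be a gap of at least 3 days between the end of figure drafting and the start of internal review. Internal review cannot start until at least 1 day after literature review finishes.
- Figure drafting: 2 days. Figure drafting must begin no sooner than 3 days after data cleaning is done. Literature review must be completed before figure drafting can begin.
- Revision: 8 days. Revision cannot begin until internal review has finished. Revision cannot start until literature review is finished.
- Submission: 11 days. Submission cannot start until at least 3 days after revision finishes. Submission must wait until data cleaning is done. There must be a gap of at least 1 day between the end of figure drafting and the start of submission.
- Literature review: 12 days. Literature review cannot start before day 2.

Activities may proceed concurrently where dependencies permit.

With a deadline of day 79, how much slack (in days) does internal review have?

Literature review waits on its own release at day 2, so it starts at day 2 and finishes at 2 + 12 = day 14.
Data cleaning waits on literature review (finishes day 14, plus 3-day gap → day 17), so it starts at day 17 and finishes at 17 + 3 = day 20.
Figure drafting needs all of data cleaning (finishes day 20, plus 3-day gap → day 23); literature review (finishes day 14). That puts its earliest start at day 23; it finishes at 23 + 2 = day 25.
Internal review cannot start until figure drafting (finishes day 25, plus 3-day gap → day 28); literature review (finishes day 14, plus 1-day gap → day 15). The controlling bound is day 28, so internal review finishes at 28 + 11 = day 39.

Working backward from the deadline:
To finish by day 79, submission (duration 11) must start no later than day 68.
Since submission (must start by day 68, minus 3-day gap → day 65) depends on it, revision must finish by day 65. Backing off its 8-day duration gives a latest start of day 57.
Since revision (must start by day 57) depends on it, internal review must finish by day 57. Backing off its 11-day duration gives a latest start of day 46.
So internal review can start as early as day 28 and as late as day 46, giving 46 − 28 = 18 days of slack.

18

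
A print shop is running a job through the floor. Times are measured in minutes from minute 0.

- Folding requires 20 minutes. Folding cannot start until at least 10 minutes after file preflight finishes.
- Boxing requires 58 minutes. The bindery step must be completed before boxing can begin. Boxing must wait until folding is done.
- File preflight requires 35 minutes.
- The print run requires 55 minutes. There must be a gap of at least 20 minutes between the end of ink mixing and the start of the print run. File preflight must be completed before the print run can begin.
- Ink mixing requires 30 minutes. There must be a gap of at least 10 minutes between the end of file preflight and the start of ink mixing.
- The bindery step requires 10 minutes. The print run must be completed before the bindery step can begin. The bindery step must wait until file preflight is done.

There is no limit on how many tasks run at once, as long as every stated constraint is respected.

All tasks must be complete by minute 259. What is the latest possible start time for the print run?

Nothing follows boxing; the deadline of minute 259 is its only limit. It must start by 259 − 58 = minute 201.
The bindery step has to be done before boxing (must start by minute 201). That means finishing by minute 201, i.e. starting by 201 − 10 = minute 191.
The print run must finish before the bindery step (must start by minute 191). With a 55-minute duration, the print run must start by 191 − 55 = minute 136.

136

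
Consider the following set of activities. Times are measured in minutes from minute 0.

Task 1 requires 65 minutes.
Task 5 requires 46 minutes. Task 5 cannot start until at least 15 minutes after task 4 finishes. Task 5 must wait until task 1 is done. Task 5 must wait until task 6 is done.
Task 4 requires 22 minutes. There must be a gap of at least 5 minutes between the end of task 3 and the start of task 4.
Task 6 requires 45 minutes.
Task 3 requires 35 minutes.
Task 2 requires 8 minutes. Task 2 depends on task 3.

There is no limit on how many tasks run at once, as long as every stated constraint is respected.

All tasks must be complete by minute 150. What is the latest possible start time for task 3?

Task 5 must finish by minute 150; it takes 46 minutes, so it must start by 150 − 46 = minute 104.
Nothing follows task 2; the deadline of minute 150 is its only limit. It must start by 150 − 8 = minute 142.
Task 4 must finish before task 5 (must start by minute 104, minus 15-minute gap → minute 89). With a 22-minute duration, task 4 must start by 89 − 22 = minute 67.
Task 3 has several dependents: task 2 (must start by minute 142); task 4 (must start by minute 67, minus 5-minute gap → minute 62). The earliest of those limits is minute 62, so task 3 must start by 62 − 35 = minute 27.

27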